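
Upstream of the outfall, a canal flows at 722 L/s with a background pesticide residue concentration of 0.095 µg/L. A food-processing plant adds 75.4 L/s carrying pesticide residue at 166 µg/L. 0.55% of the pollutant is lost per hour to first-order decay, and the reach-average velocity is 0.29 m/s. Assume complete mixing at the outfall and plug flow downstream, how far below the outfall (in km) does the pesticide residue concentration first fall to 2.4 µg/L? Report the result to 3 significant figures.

357 km

Flow-weighted average: C = (722.0·0.09500 + 75.40·166.0) / 797.4 = 12580/797.4 = 15.78 µg/L.
0.55%/h lost → k = −ln(1 − 0.0055) = 0.005515 h⁻¹.
Set 15.78·exp(−k·t) = 2.4 → t = ln(15.78/2.4)/k = 1229000 s = 341.5 h.
Distance = v·t = 0.29·1229000 = 356500 m = 356.5 km.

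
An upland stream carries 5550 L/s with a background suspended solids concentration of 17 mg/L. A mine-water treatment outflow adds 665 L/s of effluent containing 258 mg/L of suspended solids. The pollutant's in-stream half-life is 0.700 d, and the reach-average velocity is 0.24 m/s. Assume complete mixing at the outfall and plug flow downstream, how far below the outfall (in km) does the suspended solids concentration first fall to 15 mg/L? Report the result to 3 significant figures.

Mixed concentration C = ΣQC/ΣQ = (5550·17.00 + 665.0·258.0) / 6215 = 265900/6215 = 42.79 mg/L.
Half-life 0.700 d → k = ln 2 / 0.700 = 0.9902 d⁻¹.
Set 42.79·exp(−k·t) = 15 → t = ln(42.79/15)/k = 91460 s = 25.41 h.
Distance = v·t = 0.24·91460 = 21950 m = 21.95 km.

21.9 km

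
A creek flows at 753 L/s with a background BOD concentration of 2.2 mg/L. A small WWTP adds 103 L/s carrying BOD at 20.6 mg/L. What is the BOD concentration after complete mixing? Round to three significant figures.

4.41 mg/L

Conservation of mass: C = (753.0·2.200 + 103.0·20.60) / 856.0 = 3778/856.0 = 4.414 mg/L.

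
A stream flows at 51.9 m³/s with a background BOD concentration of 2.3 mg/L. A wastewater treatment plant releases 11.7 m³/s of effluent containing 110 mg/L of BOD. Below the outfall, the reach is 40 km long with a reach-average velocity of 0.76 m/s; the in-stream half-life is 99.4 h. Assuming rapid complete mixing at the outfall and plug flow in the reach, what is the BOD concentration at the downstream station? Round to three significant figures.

Conservation of mass: C = (51.90·2.300 + 11.70·110.0) / 63.60 = 1406/63.60 = 22.11 mg/L.
Travel time t = 40·1000 / 0.76 = 52630 s = 14.62 h.
Half-life 99.4 h → k = ln 2 / 99.4 = 0.006973 h⁻¹ = 0.1674 d⁻¹.
Applying C = C₀e^(−kt): 22.11 × 0.9031 = 19.97 mg/L.

20.0 mg/L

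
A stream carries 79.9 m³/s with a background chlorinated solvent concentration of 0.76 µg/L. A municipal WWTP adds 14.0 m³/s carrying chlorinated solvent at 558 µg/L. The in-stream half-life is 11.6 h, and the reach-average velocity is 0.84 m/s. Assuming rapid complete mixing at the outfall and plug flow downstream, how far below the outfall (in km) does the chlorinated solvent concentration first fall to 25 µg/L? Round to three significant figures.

Conservation of mass: C = (79.90·0.7600 + 14.00·558.0) / 93.90 = 7873/93.90 = 83.84 µg/L.
Half-life 11.6 h → k = ln 2 / 11.6 = 0.05975 h⁻¹ = 1.434 d⁻¹.
Set 83.84·exp(−k·t) = 25 → t = ln(83.84/25)/k = 72900 s = 20.25 h.
Distance = v·t = 0.84·72900 = 61240 m = 61.24 km.

61.2 km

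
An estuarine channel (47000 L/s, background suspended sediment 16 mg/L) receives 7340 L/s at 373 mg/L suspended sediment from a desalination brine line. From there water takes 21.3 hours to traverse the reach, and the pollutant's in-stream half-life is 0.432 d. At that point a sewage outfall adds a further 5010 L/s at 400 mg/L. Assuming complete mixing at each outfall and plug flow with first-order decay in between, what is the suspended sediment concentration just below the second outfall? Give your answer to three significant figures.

47.9 mg/L

Conservation of mass: C = (47000·16.00 + 7340·373.0) / 54340 = 3490000/54340 = 64.22 mg/L; combined flow 54340 L/s.
Half-life 0.432 d → k = ln 2 / 0.432 = 1.605 d⁻¹.
Decay over the reach: 64.22·exp(−kt) = 64.22·0.2407 = 15.46 mg/L.
Second outfall: C = (54340·15.46 + 5010·400.0)/59350 = 47.92 mg/L.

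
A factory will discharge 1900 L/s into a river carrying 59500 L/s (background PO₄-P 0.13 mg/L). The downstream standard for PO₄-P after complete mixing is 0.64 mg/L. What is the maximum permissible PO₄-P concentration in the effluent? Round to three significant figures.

16.6 mg/L

At the limit, (Qr·Cr + Qe·Cₑ)/(Qr + Qe) = 0.64:
Cₑ = (61400·0.64 − 59500·0.1300) / 1900 = 16.61 mg/L.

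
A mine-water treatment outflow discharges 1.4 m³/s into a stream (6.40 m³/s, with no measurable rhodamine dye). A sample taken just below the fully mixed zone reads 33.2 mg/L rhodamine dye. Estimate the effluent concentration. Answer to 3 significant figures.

Mass balance: 6.400·0 + 1.400·Cₑ = 7.800·33.20
→ Cₑ = (7.800·33.20 − 6.400·0) / 1.400 = 185.0 mg/L.

185 mg/L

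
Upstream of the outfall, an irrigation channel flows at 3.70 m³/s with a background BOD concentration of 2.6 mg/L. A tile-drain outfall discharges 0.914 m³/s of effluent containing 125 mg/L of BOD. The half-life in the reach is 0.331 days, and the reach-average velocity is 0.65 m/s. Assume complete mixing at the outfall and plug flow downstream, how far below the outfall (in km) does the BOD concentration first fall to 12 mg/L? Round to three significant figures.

21.6 km

After mixing, C = (3.700·2.600 + 0.9140·125.0) / 4.614 = 123.9/4.614 = 26.85 mg/L.
Half-life 0.331 d → k = ln 2 / 0.331 = 2.094 d⁻¹.
Set 26.85·exp(−k·t) = 12 → t = ln(26.85/12)/k = 33220 s = 9.229 h.
Distance = v·t = 0.65·33220 = 21590 m = 21.59 km.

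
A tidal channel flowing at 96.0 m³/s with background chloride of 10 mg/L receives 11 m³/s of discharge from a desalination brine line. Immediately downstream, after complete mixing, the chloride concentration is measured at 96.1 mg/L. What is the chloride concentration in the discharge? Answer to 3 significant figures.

Mass balance: 96.00·10.00 + 11.00·Cₑ = 107.0·96.10
→ Cₑ = (107.0·96.10 − 96.00·10.00) / 11.00 = 847.5 mg/L.

848 mg/L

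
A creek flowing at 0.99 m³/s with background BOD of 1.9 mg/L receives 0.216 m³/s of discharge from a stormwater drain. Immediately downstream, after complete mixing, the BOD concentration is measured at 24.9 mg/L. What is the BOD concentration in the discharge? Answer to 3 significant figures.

130 mg/L

Mass balance: 0.9900·1.900 + 0.2160·Cₑ = 1.206·24.90
→ Cₑ = (1.206·24.90 − 0.9900·1.900) / 0.2160 = 130.3 mg/L.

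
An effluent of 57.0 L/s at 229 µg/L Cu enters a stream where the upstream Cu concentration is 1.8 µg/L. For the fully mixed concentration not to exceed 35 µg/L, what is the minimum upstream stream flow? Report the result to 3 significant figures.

333 L/s

Set C_mix = 35: (Q·1.800 + 57.00·229.0) / (Q + 57.00) = 35
→ Q = 57.00·(229.0 − 35)/(35 − 1.800) = 333.1 L/s.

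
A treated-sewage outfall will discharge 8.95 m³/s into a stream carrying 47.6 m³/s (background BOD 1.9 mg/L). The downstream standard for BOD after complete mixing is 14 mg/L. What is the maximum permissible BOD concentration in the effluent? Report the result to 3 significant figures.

78.4 mg/L

At the limit, (Qr·Cr + Qe·Cₑ)/(Qr + Qe) = 14:
Cₑ = (56.55·14 − 47.60·1.900) / 8.950 = 78.35 mg/L.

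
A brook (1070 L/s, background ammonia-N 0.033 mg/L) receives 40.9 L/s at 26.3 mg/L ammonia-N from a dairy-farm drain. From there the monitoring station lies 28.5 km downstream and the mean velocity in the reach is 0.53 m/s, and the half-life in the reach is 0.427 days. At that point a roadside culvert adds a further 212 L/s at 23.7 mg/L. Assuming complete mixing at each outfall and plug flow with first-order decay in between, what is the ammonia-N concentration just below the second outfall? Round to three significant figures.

Mass balance: C = (1070·0.03300 + 40.90·26.30) / 1111 = 1111/1111 = 1.000 mg/L; combined flow 1111 L/s.
Travel time t = 28.5·1000 / 0.53 = 53770 s = 14.94 h.
Half-life 0.427 d → k = ln 2 / 0.427 = 1.623 d⁻¹.
Applying C = C₀e^(−kt): 1.000 × 0.3641 = 0.3641 mg/L.
At the second outfall, C = (1111·0.3641 + 212.0·23.70) / (1111 + 212.0) = 4.104 mg/L.

4.10 mg/L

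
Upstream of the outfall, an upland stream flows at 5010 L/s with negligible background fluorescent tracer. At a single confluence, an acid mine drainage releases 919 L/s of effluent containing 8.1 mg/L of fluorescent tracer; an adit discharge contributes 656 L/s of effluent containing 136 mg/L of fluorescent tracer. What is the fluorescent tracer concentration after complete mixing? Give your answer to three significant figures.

14.7 mg/L

Flow-weighted average: C = (5010·0 + 919.0·8.100 + 656.0·136.0) / 6585 = 96660/6585 = 14.68 mg/L.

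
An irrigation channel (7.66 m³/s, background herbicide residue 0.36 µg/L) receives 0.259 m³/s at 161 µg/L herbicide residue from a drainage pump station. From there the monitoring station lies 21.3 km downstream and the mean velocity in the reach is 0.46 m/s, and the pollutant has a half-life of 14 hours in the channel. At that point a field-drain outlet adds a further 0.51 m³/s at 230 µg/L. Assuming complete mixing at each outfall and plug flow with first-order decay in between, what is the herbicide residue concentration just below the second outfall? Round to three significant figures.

Mass balance: C = (7.660·0.3600 + 0.2590·161.0) / 7.919 = 44.46/7.919 = 5.614 µg/L; combined flow 7.919 m³/s.
Travel time t = 21.3·1000 / 0.46 = 46300 s = 12.86 h.
Half-life 14 h → k = ln 2 / 14 = 0.04951 h⁻¹ = 1.188 d⁻¹.
Applying C = C₀e^(−kt): 5.614 × 0.5290 = 2.970 µg/L.
At the second outfall, C = (7.919·2.970 + 0.5100·230.0) / (7.919 + 0.5100) = 16.71 µg/L.

16.7 µg/L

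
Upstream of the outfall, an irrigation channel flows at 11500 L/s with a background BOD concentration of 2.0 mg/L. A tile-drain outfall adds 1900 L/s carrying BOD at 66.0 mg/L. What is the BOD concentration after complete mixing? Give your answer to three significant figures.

11.1 mg/L

Mixed concentration C = ΣQC/ΣQ = (11500·2.000 + 1900·66.00) / 13400 = 148400/13400 = 11.07 mg/L.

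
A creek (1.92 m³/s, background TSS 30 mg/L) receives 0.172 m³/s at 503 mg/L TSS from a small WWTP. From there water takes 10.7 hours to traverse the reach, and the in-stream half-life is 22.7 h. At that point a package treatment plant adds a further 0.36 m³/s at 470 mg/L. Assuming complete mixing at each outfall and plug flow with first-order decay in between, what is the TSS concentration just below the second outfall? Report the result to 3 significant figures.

Flow-weighted average: C = (1.920·30.00 + 0.1720·503.0) / 2.092 = 144.1/2.092 = 68.89 mg/L; combined flow 2.092 m³/s.
Half-life 22.7 h → k = ln 2 / 22.7 = 0.03054 h⁻¹ = 0.7328 d⁻¹.
First-order decay: C = 68.89·exp(−k·t) = 68.89·0.7213 = 49.69 mg/L.
At the second outfall, C = (2.092·49.69 + 0.3600·470.0) / (2.092 + 0.3600) = 111.4 mg/L.

111 mg/L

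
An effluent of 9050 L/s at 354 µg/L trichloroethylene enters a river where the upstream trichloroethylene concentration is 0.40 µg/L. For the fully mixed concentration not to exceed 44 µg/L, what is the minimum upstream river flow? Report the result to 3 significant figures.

64300 L/s

Set C_mix = 44: (Q·0.4000 + 9050·354.0) / (Q + 9050) = 44
→ Q = 9050·(354.0 − 44)/(44 − 0.4000) = 64350 L/s.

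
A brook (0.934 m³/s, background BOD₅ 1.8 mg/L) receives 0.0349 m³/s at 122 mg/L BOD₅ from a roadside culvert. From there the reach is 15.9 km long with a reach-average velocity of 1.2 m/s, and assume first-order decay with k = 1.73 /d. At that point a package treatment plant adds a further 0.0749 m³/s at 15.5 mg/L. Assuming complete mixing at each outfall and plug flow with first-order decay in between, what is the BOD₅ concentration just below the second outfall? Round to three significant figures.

5.48 mg/L

Mixed concentration C = ΣQC/ΣQ = (0.9340·1.800 + 0.03490·122.0) / 0.9689 = 5.939/0.9689 = 6.130 mg/L; combined flow 0.9689 m³/s.
Travel time t = 15.9·1000 / 1.2 = 13250 s = 3.681 h.
First-order decay: C = 6.130·exp(−k·t) = 6.130·0.7670 = 4.701 mg/L.
Second outfall: C = (0.9689·4.701 + 0.07490·15.50)/1.044 = 5.476 mg/L.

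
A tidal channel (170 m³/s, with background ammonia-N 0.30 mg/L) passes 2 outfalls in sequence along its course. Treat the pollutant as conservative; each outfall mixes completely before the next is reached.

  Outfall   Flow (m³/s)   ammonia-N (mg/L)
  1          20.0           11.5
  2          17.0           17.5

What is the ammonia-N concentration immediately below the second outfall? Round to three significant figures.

2.79 mg/L

Outfall 1: combined Q = 190.0 m³/s; C = (170.0·0.3000 + 20.00·11.50)/190.0 = 1.479 mg/L.
Outfall 2: combined Q = 207.0 m³/s; C = (190.0·1.479 + 17.00·17.50)/207.0 = 2.795 mg/L.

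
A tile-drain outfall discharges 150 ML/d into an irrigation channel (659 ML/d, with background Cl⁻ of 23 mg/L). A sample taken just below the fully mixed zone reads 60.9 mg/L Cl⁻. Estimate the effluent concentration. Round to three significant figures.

Mass balance: 659.0·23.00 + 150.0·Cₑ = 809.0·60.90
→ Cₑ = (809.0·60.90 − 659.0·23.00) / 150.0 = 227.4 mg/L.

227 mg/L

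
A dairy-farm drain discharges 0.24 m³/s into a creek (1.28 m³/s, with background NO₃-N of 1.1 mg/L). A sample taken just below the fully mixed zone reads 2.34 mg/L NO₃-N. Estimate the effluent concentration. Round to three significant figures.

Mass balance: 1.280·1.100 + 0.2400·Cₑ = 1.520·2.340
→ Cₑ = (1.520·2.340 − 1.280·1.100) / 0.2400 = 8.953 mg/L.

8.95 mg/L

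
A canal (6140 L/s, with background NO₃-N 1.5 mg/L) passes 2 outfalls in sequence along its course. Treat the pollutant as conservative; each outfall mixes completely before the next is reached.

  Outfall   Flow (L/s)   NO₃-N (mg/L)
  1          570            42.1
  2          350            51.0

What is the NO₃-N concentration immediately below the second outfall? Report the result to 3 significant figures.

7.23 mg/L

Below outfall 1: Q → 6710 L/s, C = (6140·1.500 + 570.0·42.10)/6710 = 4.949 mg/L.
Below outfall 2: Q → 7060 L/s, C = (6710·4.949 + 350.0·51.00)/7060 = 7.232 mg/L.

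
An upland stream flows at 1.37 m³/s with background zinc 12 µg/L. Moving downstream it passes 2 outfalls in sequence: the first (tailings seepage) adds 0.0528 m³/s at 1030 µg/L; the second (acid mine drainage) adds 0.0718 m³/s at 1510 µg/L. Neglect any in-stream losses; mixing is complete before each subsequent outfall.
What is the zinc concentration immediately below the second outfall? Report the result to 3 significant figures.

120 µg/L

Below outfall 1: Q → 1.423 m³/s, C = (1.370·12.00 + 0.05280·1030)/1.423 = 49.78 µg/L.
Below outfall 2: Q → 1.495 m³/s, C = (1.423·49.78 + 0.07180·1510)/1.495 = 119.9 µg/L.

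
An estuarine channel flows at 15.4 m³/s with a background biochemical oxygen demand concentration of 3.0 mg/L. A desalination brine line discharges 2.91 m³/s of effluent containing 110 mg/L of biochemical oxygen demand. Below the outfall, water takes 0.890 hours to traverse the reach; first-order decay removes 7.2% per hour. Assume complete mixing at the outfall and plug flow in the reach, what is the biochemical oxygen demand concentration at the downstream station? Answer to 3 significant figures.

18.7 mg/L

Mass balance: C = (15.40·3.000 + 2.910·110.0) / 18.31 = 366.3/18.31 = 20.01 mg/L.
7.2%/h lost → k = −ln(1 − 0.072) = 0.07472 h⁻¹.
After decay, C = 20.01 × e^(−kt) = 20.01 × 0.9357 = 18.72 mg/L.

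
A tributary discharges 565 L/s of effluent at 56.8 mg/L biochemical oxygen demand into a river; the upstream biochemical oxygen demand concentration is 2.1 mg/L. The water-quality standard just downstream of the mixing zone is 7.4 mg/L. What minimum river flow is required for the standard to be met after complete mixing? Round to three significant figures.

Set C_mix = 7.4: (Q·2.100 + 565.0·56.80) / (Q + 565.0) = 7.4
→ Q = 565.0·(56.80 − 7.4)/(7.4 − 2.100) = 5266 L/s.

5270 L/s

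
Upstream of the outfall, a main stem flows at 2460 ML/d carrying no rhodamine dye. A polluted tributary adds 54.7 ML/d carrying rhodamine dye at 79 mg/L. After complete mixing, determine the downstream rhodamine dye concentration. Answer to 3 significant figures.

1.72 mg/L

Mixed concentration C = ΣQC/ΣQ = (2460·0 + 54.70·79.00) / 2515 = 4321/2515 = 1.718 mg/L.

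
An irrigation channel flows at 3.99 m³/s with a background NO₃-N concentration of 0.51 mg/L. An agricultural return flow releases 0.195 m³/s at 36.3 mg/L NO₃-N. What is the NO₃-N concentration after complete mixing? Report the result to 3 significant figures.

Mass balance: C = (3.990·0.5100 + 0.1950·36.30) / 4.185 = 9.113/4.185 = 2.178 mg/L.

2.18 mg/L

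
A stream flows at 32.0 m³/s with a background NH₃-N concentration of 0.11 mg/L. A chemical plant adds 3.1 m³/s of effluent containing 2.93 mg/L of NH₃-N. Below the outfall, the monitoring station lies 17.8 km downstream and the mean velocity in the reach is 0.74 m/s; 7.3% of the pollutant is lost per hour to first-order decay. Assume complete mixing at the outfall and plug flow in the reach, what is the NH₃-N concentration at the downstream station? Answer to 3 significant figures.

Conservation of mass: C = (32.00·0.1100 + 3.100·2.930) / 35.10 = 12.60/35.10 = 0.3591 mg/L.
Travel time t = 17.8·1000 / 0.74 = 24050 s = 6.682 h.
7.3%/h lost → k = −ln(1 − 0.073) = 0.07580 h⁻¹.
First-order decay: C = 0.3591·exp(−k·t) = 0.3591·0.6026 = 0.2164 mg/L.

0.216 mg/L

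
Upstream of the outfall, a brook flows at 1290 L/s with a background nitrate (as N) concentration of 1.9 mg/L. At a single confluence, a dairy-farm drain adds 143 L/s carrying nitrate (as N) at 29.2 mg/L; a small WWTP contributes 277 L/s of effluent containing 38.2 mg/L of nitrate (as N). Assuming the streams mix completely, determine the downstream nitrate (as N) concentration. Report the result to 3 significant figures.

Flow-weighted average: C = (1290·1.900 + 143.0·29.20 + 277.0·38.20) / 1710 = 17210/1710 = 10.06 mg/L.

10.1 mg/L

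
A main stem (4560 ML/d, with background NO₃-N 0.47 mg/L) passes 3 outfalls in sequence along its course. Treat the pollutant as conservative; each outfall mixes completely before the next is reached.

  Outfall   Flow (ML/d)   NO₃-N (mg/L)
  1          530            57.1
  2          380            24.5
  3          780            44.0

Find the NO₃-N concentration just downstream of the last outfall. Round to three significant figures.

After outfall 1: Q = 4560 + 530.0 = 5090 ML/d; C = (4560·0.4700 + 530.0·57.10)/5090 = 6.367 mg/L.
After outfall 2: Q = 5090 + 380.0 = 5470 ML/d; C = (5090·6.367 + 380.0·24.50)/5470 = 7.626 mg/L.
After outfall 3: Q = 5470 + 780.0 = 6250 ML/d; C = (5470·7.626 + 780.0·44.00)/6250 = 12.17 mg/L.

12.2 mg/L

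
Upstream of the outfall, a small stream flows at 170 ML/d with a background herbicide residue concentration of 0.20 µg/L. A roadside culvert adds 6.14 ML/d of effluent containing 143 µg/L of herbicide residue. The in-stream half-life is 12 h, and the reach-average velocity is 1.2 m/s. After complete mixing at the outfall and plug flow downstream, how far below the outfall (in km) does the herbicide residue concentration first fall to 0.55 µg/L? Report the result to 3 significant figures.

168 km

After mixing, C = (170.0·0.2000 + 6.140·143.0) / 176.1 = 912.0/176.1 = 5.178 µg/L.
Half-life 12 h → k = ln 2 / 12 = 0.05776 h⁻¹ = 1.386 d⁻¹.
Set 5.178·exp(−k·t) = 0.55 → t = ln(5.178/0.55)/k = 139700 s = 38.82 h.
Distance = v·t = 1.2·139700 = 167700 m = 167.7 km.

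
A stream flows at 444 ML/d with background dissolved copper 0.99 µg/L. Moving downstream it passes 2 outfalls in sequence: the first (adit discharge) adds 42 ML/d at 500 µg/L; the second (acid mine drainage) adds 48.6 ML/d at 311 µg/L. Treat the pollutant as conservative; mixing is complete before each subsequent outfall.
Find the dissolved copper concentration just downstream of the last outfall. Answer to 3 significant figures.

68.4 µg/L

After outfall 1: Q = 444.0 + 42.00 = 486.0 ML/d; C = (444.0·0.9900 + 42.00·500.0)/486.0 = 44.11 µg/L.
After outfall 2: Q = 486.0 + 48.60 = 534.6 ML/d; C = (486.0·44.11 + 48.60·311.0)/534.6 = 68.38 µg/L.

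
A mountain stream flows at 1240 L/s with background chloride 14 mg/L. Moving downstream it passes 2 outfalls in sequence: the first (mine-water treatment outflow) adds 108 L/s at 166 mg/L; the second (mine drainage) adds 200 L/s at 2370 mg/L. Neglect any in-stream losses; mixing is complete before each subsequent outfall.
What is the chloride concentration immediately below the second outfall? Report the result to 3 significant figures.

After outfall 1: Q = 1240 + 108.0 = 1348 L/s; C = (1240·14.00 + 108.0·166.0)/1348 = 26.18 mg/L.
After outfall 2: Q = 1348 + 200.0 = 1548 L/s; C = (1348·26.18 + 200.0·2370)/1548 = 329.0 mg/L.

329 mg/L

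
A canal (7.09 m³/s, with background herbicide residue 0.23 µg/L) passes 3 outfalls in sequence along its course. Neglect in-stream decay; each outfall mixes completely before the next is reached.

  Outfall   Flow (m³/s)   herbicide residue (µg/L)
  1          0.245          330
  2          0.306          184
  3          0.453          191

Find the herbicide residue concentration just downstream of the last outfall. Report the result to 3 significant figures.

27.8 µg/L

Below outfall 1: Q → 7.335 m³/s, C = (7.090·0.2300 + 0.2450·330.0)/7.335 = 11.24 µg/L.
Below outfall 2: Q → 7.641 m³/s, C = (7.335·11.24 + 0.3060·184.0)/7.641 = 18.16 µg/L.
Below outfall 3: Q → 8.094 m³/s, C = (7.641·18.16 + 0.4530·191.0)/8.094 = 27.84 µg/L.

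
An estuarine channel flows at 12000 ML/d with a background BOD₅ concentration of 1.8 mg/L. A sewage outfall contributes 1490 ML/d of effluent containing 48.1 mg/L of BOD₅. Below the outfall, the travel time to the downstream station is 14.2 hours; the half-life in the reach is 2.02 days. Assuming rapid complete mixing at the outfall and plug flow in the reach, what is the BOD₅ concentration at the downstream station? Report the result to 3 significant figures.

5.64 mg/L

Flow-weighted average: C = (12000·1.800 + 1490·48.10) / 13490 = 93270/13490 = 6.914 mg/L.
Half-life 2.02 d → k = ln 2 / 2.02 = 0.3431 d⁻¹.
Applying C = C₀e^(−kt): 6.914 × 0.8163 = 5.644 mg/L.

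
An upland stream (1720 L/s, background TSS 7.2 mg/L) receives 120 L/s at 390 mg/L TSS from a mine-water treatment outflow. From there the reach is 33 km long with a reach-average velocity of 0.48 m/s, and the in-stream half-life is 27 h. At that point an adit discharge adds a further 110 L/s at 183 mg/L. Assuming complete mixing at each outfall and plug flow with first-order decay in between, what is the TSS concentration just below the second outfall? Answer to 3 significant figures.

After mixing, C = (1720·7.200 + 120.0·390.0) / 1840 = 59180/1840 = 32.17 mg/L; combined flow 1840 L/s.
Travel time t = 33·1000 / 0.48 = 68750 s = 19.10 h.
Half-life 27 h → k = ln 2 / 27 = 0.02567 h⁻¹ = 0.6161 d⁻¹.
Decay over the reach: 32.17·exp(−kt) = 32.17·0.6125 = 19.70 mg/L.
Second outfall: C = (1840·19.70 + 110.0·183.0)/1950 = 28.91 mg/L.

28.9 mg/L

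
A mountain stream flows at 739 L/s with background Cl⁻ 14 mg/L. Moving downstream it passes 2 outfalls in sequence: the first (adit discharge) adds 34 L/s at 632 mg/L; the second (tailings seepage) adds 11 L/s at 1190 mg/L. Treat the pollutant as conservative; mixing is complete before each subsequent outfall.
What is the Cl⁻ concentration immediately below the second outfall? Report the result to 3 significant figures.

Outfall 1: combined Q = 773.0 L/s; C = (739.0·14.00 + 34.00·632.0)/773.0 = 41.18 mg/L.
Outfall 2: combined Q = 784.0 L/s; C = (773.0·41.18 + 11.00·1190)/784.0 = 57.30 mg/L.

57.3 mg/L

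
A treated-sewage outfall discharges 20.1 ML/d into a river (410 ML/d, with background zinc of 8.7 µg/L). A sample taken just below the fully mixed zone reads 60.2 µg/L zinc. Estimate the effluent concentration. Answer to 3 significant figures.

Mass balance: 410.0·8.700 + 20.10·Cₑ = 430.1·60.20
→ Cₑ = (430.1·60.20 − 410.0·8.700) / 20.10 = 1111 µg/L.

1110 µg/L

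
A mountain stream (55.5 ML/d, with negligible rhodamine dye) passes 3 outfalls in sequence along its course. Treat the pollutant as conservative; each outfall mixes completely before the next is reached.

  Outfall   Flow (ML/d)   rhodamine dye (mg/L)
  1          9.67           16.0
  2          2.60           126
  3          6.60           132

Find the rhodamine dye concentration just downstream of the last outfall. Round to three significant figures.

18.2 mg/L

Below outfall 1: Q → 65.17 ML/d, C = (55.50·0 + 9.670·16.00)/65.17 = 2.374 mg/L.
Below outfall 2: Q → 67.77 ML/d, C = (65.17·2.374 + 2.600·126.0)/67.77 = 7.117 mg/L.
Below outfall 3: Q → 74.37 ML/d, C = (67.77·7.117 + 6.600·132.0)/74.37 = 18.20 mg/L.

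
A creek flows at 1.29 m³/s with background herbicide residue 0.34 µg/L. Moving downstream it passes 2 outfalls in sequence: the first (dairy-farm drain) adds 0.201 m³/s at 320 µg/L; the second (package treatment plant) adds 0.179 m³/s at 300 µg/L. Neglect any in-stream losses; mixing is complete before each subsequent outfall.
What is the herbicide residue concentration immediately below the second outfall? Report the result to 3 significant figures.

Below outfall 1: Q → 1.491 m³/s, C = (1.290·0.3400 + 0.2010·320.0)/1.491 = 43.43 µg/L.
Below outfall 2: Q → 1.670 m³/s, C = (1.491·43.43 + 0.1790·300.0)/1.670 = 70.93 µg/L.

70.9 µg/L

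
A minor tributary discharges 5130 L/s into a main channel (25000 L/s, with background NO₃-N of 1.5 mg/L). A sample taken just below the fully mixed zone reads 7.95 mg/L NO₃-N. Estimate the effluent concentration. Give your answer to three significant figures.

39.4 mg/L

Mass balance: 25000·1.500 + 5130·Cₑ = 30130·7.950
→ Cₑ = (30130·7.950 − 25000·1.500) / 5130 = 39.38 mg/L.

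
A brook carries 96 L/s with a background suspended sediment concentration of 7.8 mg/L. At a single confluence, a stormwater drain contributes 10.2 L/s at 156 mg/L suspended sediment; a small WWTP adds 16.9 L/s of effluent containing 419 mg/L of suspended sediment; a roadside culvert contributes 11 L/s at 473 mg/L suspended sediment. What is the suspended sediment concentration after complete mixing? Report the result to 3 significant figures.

109 mg/L

Conservation of mass: C = (96.00·7.800 + 10.20·156.0 + 16.90·419.0 + 11.00·473.0) / 134.1 = 14620/134.1 = 109.1 mg/L.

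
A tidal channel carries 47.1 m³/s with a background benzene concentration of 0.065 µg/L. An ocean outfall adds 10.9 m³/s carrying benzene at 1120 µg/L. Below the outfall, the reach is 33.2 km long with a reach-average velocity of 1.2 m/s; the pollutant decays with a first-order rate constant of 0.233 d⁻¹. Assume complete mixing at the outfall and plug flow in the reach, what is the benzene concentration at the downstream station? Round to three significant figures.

195 µg/L

Conservation of mass: C = (47.10·0.06500 + 10.90·1120) / 58.00 = 12210/58.00 = 210.5 µg/L.
Travel time t = 33.2·1000 / 1.2 = 27670 s = 7.685 h.
After decay, C = 210.5 × e^(−kt) = 210.5 × 0.9281 = 195.4 µg/L.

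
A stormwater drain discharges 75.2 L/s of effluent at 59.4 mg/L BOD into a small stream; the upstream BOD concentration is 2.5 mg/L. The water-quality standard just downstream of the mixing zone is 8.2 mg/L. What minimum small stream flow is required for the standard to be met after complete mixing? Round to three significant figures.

Set C_mix = 8.2: (Q·2.500 + 75.20·59.40) / (Q + 75.20) = 8.2
→ Q = 75.20·(59.40 − 8.2)/(8.2 − 2.500) = 675.5 L/s.

675 L/s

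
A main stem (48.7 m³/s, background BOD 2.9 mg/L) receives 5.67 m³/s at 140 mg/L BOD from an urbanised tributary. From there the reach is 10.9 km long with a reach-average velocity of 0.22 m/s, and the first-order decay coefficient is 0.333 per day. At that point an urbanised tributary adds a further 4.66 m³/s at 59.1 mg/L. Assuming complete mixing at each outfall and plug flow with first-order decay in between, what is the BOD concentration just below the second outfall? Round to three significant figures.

17.8 mg/L

Mass balance: C = (48.70·2.900 + 5.670·140.0) / 54.37 = 935.0/54.37 = 17.20 mg/L; combined flow 54.37 m³/s.
Travel time t = 10.9·1000 / 0.22 = 49550 s = 13.76 h.
Decay over the reach: 17.20·exp(−kt) = 17.20·0.8262 = 14.21 mg/L.
At the second outfall, C = (54.37·14.21 + 4.660·59.10) / (54.37 + 4.660) = 17.75 mg/L.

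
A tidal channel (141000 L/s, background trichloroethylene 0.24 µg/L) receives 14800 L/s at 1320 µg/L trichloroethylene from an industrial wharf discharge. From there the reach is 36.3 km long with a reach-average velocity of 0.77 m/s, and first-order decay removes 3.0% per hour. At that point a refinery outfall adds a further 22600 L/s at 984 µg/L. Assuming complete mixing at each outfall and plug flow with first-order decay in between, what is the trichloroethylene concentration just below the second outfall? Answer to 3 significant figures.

198 µg/L

Mass balance: C = (141000·0.2400 + 14800·1320) / 155800 = 19570000/155800 = 125.6 µg/L; combined flow 155800 L/s.
Travel time t = 36.3·1000 / 0.77 = 47140 s = 13.10 h.
3.0%/h lost → k = −ln(1 − 0.03) = 0.03046 h⁻¹.
After decay, C = 125.6 × e^(−kt) = 125.6 × 0.6711 = 84.29 µg/L.
At the second outfall, C = (155800·84.29 + 22600·984.0) / (155800 + 22600) = 198.3 µg/L.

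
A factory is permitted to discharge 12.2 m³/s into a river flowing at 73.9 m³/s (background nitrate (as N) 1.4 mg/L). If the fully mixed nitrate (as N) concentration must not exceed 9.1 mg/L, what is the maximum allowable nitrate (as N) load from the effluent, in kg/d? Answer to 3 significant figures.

Mass balance at the limit: 73.90·1.400 + 12.20·Cₑ = 86.10·9.1 → Cₑ = 55.74 mg/L.
Load = 12.20 m³/s × 55.74 g/m³ × 86 400 s/d = 58760 kg/d.

58800 kg/d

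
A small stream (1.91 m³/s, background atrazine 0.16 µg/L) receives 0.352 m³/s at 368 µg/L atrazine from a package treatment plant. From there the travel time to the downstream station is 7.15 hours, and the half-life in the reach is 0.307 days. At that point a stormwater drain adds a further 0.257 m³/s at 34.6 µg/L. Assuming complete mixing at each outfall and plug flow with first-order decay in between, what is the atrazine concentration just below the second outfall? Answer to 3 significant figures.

29.8 µg/L

Flow-weighted average: C = (1.910·0.1600 + 0.3520·368.0) / 2.262 = 129.8/2.262 = 57.40 µg/L; combined flow 2.262 m³/s.
Half-life 0.307 d → k = ln 2 / 0.307 = 2.258 d⁻¹.
After decay, C = 57.40 × e^(−kt) = 57.40 × 0.5104 = 29.30 µg/L.
At the second outfall, C = (2.262·29.30 + 0.2570·34.60) / (2.262 + 0.2570) = 29.84 µg/L.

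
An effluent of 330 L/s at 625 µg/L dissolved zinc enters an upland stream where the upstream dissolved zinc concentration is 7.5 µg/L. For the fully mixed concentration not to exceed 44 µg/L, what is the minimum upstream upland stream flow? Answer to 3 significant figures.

5250 L/s

Set C_mix = 44: (Q·7.500 + 330.0·625.0) / (Q + 330.0) = 44
→ Q = 330.0·(625.0 − 44)/(44 − 7.500) = 5253 L/s.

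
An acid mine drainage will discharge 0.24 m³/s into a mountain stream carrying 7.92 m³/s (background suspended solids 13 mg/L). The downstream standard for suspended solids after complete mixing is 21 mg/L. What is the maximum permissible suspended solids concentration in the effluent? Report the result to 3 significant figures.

At the limit, (Qr·Cr + Qe·Cₑ)/(Qr + Qe) = 21:
Cₑ = (8.160·21 − 7.920·13.00) / 0.2400 = 285.0 mg/L.

285 mg/L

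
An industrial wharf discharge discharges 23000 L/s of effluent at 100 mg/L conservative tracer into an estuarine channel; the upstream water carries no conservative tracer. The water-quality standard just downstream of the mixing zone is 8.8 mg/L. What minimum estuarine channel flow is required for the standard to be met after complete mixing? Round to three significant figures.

238000 L/s

Set C_mix = 8.8: (Q·0 + 23000·100.0) / (Q + 23000) = 8.8
→ Q = 23000·(100.0 − 8.8)/(8.8 − 0) = 238400 L/s.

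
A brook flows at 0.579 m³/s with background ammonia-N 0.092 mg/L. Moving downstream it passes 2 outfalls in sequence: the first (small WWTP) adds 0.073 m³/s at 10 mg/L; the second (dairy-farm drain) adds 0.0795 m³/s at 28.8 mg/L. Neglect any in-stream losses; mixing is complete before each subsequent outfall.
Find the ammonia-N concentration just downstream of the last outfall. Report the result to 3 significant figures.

After outfall 1: Q = 0.5790 + 0.07300 = 0.6520 m³/s; C = (0.5790·0.09200 + 0.07300·10.00)/0.6520 = 1.201 mg/L.
After outfall 2: Q = 0.6520 + 0.07950 = 0.7315 m³/s; C = (0.6520·1.201 + 0.07950·28.80)/0.7315 = 4.201 mg/L.

4.20 mg/L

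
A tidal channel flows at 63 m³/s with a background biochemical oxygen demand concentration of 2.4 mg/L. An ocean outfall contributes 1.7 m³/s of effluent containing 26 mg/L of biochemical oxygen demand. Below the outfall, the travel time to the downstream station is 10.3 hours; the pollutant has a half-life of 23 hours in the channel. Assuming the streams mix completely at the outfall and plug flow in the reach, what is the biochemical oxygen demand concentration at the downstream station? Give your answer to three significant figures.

Mass balance: C = (63.00·2.400 + 1.700·26.00) / 64.70 = 195.4/64.70 = 3.020 mg/L.
Half-life 23 h → k = ln 2 / 23 = 0.03014 h⁻¹ = 0.7233 d⁻¹.
First-order decay: C = 3.020·exp(−k·t) = 3.020·0.7331 = 2.214 mg/L.

2.21 mg/L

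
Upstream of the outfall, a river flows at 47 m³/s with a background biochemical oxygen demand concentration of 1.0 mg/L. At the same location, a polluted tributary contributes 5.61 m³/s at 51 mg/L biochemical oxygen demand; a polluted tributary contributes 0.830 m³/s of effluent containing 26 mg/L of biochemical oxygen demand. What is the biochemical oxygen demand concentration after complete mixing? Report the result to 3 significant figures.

6.64 mg/L

Conservation of mass: C = (47.00·1.000 + 5.610·51.00 + 0.8300·26.00) / 53.44 = 354.7/53.44 = 6.637 mg/L.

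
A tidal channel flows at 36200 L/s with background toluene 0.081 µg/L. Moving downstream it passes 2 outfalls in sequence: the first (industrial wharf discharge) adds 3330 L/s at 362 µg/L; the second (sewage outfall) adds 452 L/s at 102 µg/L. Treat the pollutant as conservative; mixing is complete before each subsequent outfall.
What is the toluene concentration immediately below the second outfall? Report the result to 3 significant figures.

31.4 µg/L

Outfall 1: combined Q = 39530 L/s; C = (36200·0.08100 + 3330·362.0)/39530 = 30.57 µg/L.
Outfall 2: combined Q = 39980 L/s; C = (39530·30.57 + 452.0·102.0)/39980 = 31.38 µg/L.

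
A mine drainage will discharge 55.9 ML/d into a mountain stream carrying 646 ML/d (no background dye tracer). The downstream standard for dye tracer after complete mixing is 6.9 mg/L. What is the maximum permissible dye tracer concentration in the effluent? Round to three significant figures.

86.6 mg/L

At the limit, (Qr·Cr + Qe·Cₑ)/(Qr + Qe) = 6.9:
Cₑ = (701.9·6.9 − 646.0·0) / 55.90 = 86.64 mg/L.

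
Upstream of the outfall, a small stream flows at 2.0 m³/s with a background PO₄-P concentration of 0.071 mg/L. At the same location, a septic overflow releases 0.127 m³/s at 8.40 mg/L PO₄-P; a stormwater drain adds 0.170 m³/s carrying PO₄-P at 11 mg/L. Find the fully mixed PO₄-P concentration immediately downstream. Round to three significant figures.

1.34 mg/L

After mixing, C = (2.000·0.07100 + 0.1270·8.400 + 0.1700·11.00) / 2.297 = 3.079/2.297 = 1.340 mg/L.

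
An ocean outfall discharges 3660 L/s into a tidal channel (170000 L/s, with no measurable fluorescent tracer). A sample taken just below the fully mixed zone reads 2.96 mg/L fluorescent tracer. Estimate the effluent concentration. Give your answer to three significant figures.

140 mg/L

Mass balance: 170000·0 + 3660·Cₑ = 173700·2.960
→ Cₑ = (173700·2.960 − 170000·0) / 3660 = 140.4 mg/L.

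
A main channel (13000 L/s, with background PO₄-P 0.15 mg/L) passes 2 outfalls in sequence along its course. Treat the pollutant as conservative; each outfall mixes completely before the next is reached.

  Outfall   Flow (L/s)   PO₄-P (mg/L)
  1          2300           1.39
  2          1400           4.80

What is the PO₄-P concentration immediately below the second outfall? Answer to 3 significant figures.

Outfall 1: combined Q = 15300 L/s; C = (13000·0.1500 + 2300·1.390)/15300 = 0.3364 mg/L.
Outfall 2: combined Q = 16700 L/s; C = (15300·0.3364 + 1400·4.800)/16700 = 0.7106 mg/L.

0.711 mg/L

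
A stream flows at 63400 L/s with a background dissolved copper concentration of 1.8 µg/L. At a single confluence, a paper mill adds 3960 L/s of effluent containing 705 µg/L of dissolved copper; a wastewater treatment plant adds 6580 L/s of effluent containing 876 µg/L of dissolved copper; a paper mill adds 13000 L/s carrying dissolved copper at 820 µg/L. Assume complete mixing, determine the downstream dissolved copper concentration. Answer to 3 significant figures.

Flow-weighted average: C = (63400·1.800 + 3960·705.0 + 6580·876.0 + 13000·820.0) / 86940 = 19330000/86940 = 222.3 µg/L.

222 µg/L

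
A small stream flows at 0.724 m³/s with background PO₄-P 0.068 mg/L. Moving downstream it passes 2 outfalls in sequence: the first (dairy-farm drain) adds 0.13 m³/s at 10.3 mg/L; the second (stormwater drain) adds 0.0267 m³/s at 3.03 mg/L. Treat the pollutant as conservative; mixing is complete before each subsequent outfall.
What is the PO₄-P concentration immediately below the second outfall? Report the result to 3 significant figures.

After outfall 1: Q = 0.7240 + 0.1300 = 0.8540 m³/s; C = (0.7240·0.06800 + 0.1300·10.30)/0.8540 = 1.626 mg/L.
After outfall 2: Q = 0.8540 + 0.02670 = 0.8807 m³/s; C = (0.8540·1.626 + 0.02670·3.030)/0.8807 = 1.668 mg/L.

1.67 mg/L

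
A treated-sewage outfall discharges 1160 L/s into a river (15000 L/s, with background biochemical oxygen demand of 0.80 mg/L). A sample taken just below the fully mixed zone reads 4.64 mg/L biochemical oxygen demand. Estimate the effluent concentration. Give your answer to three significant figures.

Mass balance: 15000·0.8000 + 1160·Cₑ = 16160·4.640
→ Cₑ = (16160·4.640 − 15000·0.8000) / 1160 = 54.30 mg/L.

54.3 mg/L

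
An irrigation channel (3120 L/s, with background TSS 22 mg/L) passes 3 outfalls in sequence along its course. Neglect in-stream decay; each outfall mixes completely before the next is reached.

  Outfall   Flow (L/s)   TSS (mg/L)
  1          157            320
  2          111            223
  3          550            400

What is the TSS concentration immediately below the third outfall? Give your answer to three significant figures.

92.3 mg/L

Outfall 1: combined Q = 3277 L/s; C = (3120·22.00 + 157.0·320.0)/3277 = 36.28 mg/L.
Outfall 2: combined Q = 3388 L/s; C = (3277·36.28 + 111.0·223.0)/3388 = 42.39 mg/L.
Outfall 3: combined Q = 3938 L/s; C = (3388·42.39 + 550.0·400.0)/3938 = 92.34 mg/L.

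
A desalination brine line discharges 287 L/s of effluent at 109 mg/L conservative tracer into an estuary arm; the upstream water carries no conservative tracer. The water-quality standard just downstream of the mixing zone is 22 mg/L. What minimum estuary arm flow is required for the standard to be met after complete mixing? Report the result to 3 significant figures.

Set C_mix = 22: (Q·0 + 287.0·109.0) / (Q + 287.0) = 22
→ Q = 287.0·(109.0 − 22)/(22 − 0) = 1135 L/s.

1130 L/s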